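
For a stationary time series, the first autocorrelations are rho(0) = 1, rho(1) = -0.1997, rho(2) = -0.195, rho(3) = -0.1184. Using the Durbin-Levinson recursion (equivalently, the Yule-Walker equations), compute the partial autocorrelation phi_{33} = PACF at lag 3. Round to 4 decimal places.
\phi_{33} = -0.2390

The PACF at lag k is phi_{kk}, the last component of the solution
to the Yule-Walker system G_k phi = r_k where
  (G_k)_{ij} = rho(|i - j|), (r_k)_i = rho(i), i,j = 1..k.
Equivalently, Durbin-Levinson gives phi_{kk} iteratively:
  phi_{11} = rho(1)
  phi_{kk} = [rho(k) - sum_{j=1..k-1} phi_{k-1,j} rho(k-j)]
            / [1 - sum_{j=1..k-1} phi_{k-1,j} rho(j)],
  phi_{k,j} = phi_{k-1,j} - phi_{kk} phi_{k-1,k-j},  j = 1..k-1.
Step k = 1:
  phi_11 = rho(1) = -0.1997.
Step k = 2:
  phi_22 = [rho(2) - phi_11 rho(1)] / [1 - phi_11 rho(1)] = [-0.195 - (-0.1997)(-0.1997)] / [1 - (-0.1997)(-0.1997)]
         = -0.23488009 / 0.96011991 = -0.244636.
  Update: phi_21 = phi_11 - phi_22 phi_11 = -0.1997 - (-0.244636)(-0.1997) = -0.248554.
Step k = 3:
  phi_33 = [rho(3) - phi_21 rho(2) - phi_22 rho(1)] / [1 - phi_21 rho(1) - phi_22 rho(2)]
    numerator   = -0.1184 - (-0.248554)(-0.195) - (-0.244636)(-0.1997) = -0.21572185
    denominator = 1 - (-0.248554)(-0.1997) - (-0.244636)(-0.195) = 0.90265974
  phi_33 = -0.21572185 / 0.90265974 = -0.239.
Therefore phi_{33} = -0.2390.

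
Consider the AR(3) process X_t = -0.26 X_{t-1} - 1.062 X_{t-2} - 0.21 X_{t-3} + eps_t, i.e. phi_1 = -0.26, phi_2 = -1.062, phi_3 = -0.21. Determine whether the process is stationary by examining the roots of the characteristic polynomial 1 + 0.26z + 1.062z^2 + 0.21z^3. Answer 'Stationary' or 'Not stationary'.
\text{Not stationary}

The AR(p) characteristic polynomial is P(z) = 1 + 0.26z + 1.062z^2 + 0.21z^3.
Stationarity requires all roots to lie outside the unit circle, i.e. |z| > 1 for every root.
Degree 3: look for a simple real root z0 first, then factor out (1 - z/z0) and solve the remaining quadratic.
Testing z0 = -5: P(-5) = 1 + (0.26)(-5) + (1.062)(-5)^2 + (0.21)(-5)^3
  = 1 + (-1.3) + (26.55) + (-26.25) = 0.  So z_0 = -5 is a root, |z_0| = 5.
Divide out the factor (1 + 0.2 z) = (1 - z/z0) (since 1/z0 = -0.2):
  P(z) = (1 + 0.2 z)(1 + (0.06) z + (1.05) z^2)
  [check: z-coef 0.06 - (-0.2) = 0.26; z^2-coef 1.05 - (-0.2)(0.06) = 1.062; z^3-coef -(-0.2)(1.05) = 0.21.]
Remaining roots from the quadratic factor 1 + (0.06) z + (1.05) z^2:
  Set 1 + (0.06) z + (1.05) z^2 = 0, i.e. a z^2 + b z + c = 0 with a = 1.05, b = 0.06, c = 1.
  Discriminant D = b^2 - 4ac = (0.06)^2 - 4*(1.05)*1 = 0.0036 - (4.2) = -4.1964.
  D < 0, so the roots are the complex-conjugate pair z = (-b +/- i sqrt(-D)) / (2a) = -0.0286 +/- 0.9755i.
  For a conjugate pair |z|^2 = z * conj(z) = (product of roots) = c/a = 1/(1.05) = 0.952381, so |z| = sqrt(0.952381) = 0.9759 for both roots.
Moduli of all roots: 5.0000, 0.9759, 0.9759.
All moduli strictly greater than 1? No.
Verdict: Not stationary.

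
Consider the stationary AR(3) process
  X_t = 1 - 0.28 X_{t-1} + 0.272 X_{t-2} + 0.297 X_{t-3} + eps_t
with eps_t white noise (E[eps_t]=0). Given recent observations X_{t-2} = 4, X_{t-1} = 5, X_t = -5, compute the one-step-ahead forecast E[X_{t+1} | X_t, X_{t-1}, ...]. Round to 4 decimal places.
E[X_{t+1} \mid \mathcal F_t] = 4.9480

For an AR(p) model X_t = c + sum_i phi_i X_{t-i} + eps_t, the
one-step-ahead conditional mean is
  E[X_{t+1} | X_t, ...] = c + sum_i phi_i X_{t+1-i}.
Substitute known values:
  E[X_{t+1} | ...] = 1 + (-0.28) * (-5) + (0.272) * (5) + (0.297) * (4)
                   = 4.9480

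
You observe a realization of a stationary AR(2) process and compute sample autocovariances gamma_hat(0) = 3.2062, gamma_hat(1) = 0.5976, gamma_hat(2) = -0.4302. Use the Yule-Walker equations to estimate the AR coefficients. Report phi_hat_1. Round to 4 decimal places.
\hat\phi_{1} = 0.2190

The Yule-Walker equations for an AR(p) process read, in matrix form,
  Gamma_p phi = r_p,   with   (Gamma_p)_{ij} = gamma(|i - j|),
                       (r_p)_i = gamma(i),   i,j = 1..p.
Substitute the sample gammas (Toeplitz matrix and right-hand side of size 2):
  Gamma_p = [[3.2062, 0.5976], [0.5976, 3.2062]]
  r_p     = [0.5976, -0.4302]
Written out:
  3.2062 phi_1 + 0.5976 phi_2 = 0.5976
  0.5976 phi_1 + 3.2062 phi_2 = -0.4302
Solve by Cramer's rule:
  det = gamma(0)^2 - gamma(1)^2 = (3.2062)^2 - (0.5976)^2 = 10.27971844 - 0.35712576 = 9.92259268
  phi_hat_1 = [gamma(1) gamma(0) - gamma(1) gamma(2)] / det = [(0.5976)(3.2062) - (0.5976)(-0.4302)] / 9.92259268 = 2.17311264 / 9.92259268 = 0.219
  phi_hat_2 = [gamma(0) gamma(2) - gamma(1)^2] / det = [(3.2062)(-0.4302) - (0.5976)^2] / 9.92259268 = -1.736433 / 9.92259268 = -0.175
So phi_hat = [0.2190, -0.1750].
Therefore phi_hat_1 = 0.2190.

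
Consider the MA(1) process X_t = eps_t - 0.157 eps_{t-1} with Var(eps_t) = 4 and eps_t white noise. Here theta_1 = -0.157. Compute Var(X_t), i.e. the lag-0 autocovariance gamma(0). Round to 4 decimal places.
\gamma(0) = 4.0986

For an MA(q) process X_t = eps_t + sum_i theta_i eps_{t-i} with
Var(eps_t) = sigma^2, the variance is
  gamma(0) = sigma^2 * (1 + sum_i theta_i^2).
  sum_i theta_i^2 = (-0.157)^2 = 0.024649.
  gamma(0) = 4 * (1 + 0.024649) = 4 * 1.024649 = 4.098596, which rounds to 4.0986.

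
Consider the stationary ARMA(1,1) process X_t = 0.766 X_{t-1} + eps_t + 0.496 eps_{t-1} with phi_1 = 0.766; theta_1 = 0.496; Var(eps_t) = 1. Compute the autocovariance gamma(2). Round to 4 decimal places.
\gamma(2) = 3.2281

Multiply the model equation by X_{t-k} and take expectations. With theta_0 = psi_0 = 1 and psi_j the MA(infinity) weights, this gives
  gamma(k) - sum_i phi_i gamma(k-i) = c_k,
  c_k = sigma^2 * sum_{j=k..q} theta_j psi_{j-k}   (c_k = 0 for k > q),
using gamma(-m) = gamma(m).
psi-weights needed (psi_j = theta_j + sum_i phi_i psi_{j-i}):
  psi_1 = theta_1 + phi_1 = 0.496 + (0.766) = 1.262
Right-hand sides:
  c_0 = sigma^2 (1 + theta_1 psi_1) = 1 * (1 + (0.496)(1.262)) = 1 * 1.625952 = 1.625952
  c_1 = sigma^2 theta_1 = 1 * (0.496) = 0.496
  c_2 = 0
Equations for k = 0 and k = 1 (AR order 1):
  gamma(0) = phi_1 gamma(1) + c_0
  gamma(1) = phi_1 gamma(0) + c_1
Substituting the second into the first: gamma(0) (1 - phi_1^2) = c_0 + phi_1 c_1, so
  gamma(0) = (c_0 + phi_1 c_1) / (1 - phi_1^2) = (1.625952 + (0.766)(0.496)) / (1 - (0.766)^2) = 2.005888 / 0.413244 = 4.854004.
  gamma(1) = phi_1 gamma(0) + c_1 = (0.766)(4.854004) + (0.496) = 4.214167.
For k = 2 (> q): gamma(2) = phi_1 gamma(1) = (0.766)(4.214167) = 3.228052.
Therefore gamma(2) = 3.2281 (to 4 decimal places).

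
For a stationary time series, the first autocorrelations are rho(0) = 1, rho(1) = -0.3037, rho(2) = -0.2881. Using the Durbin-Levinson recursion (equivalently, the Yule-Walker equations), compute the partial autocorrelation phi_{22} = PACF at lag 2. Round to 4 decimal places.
\phi_{22} = -0.4190

The PACF at lag k is phi_{kk}, the last component of the solution
to the Yule-Walker system G_k phi = r_k where
  (G_k)_{ij} = rho(|i - j|), (r_k)_i = rho(i), i,j = 1..k.
Equivalently, Durbin-Levinson gives phi_{kk} iteratively:
  phi_{11} = rho(1)
  phi_{kk} = [rho(k) - sum_{j=1..k-1} phi_{k-1,j} rho(k-j)]
            / [1 - sum_{j=1..k-1} phi_{k-1,j} rho(j)],
  phi_{k,j} = phi_{k-1,j} - phi_{kk} phi_{k-1,k-j},  j = 1..k-1.
Step k = 1:
  phi_11 = rho(1) = -0.3037.
Step k = 2:
  phi_22 = [rho(2) - phi_11 rho(1)] / [1 - phi_11 rho(1)] = [-0.2881 - (-0.3037)(-0.3037)] / [1 - (-0.3037)(-0.3037)]
         = -0.38033369 / 0.90776631 = -0.419.
Therefore phi_{22} = -0.4190.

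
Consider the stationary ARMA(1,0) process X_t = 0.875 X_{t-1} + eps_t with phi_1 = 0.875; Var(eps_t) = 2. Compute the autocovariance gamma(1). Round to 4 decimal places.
\gamma(1) = 7.4667

Multiply the model equation by X_{t-k} and take expectations. With theta_0 = psi_0 = 1 and psi_j the MA(infinity) weights, this gives
  gamma(k) - sum_i phi_i gamma(k-i) = c_k,
  c_k = sigma^2 * sum_{j=k..q} theta_j psi_{j-k}   (c_k = 0 for k > q),
using gamma(-m) = gamma(m).
Pure AR (q = 0): c_0 = sigma^2 = 2, c_k = 0 for k >= 1.
Equations for k = 0 and k = 1 (AR order 1):
  gamma(0) = phi_1 gamma(1) + c_0
  gamma(1) = phi_1 gamma(0) + c_1
Substituting the second into the first: gamma(0) (1 - phi_1^2) = c_0 + phi_1 c_1, so
  gamma(0) = c_0 / (1 - phi_1^2) = 2 / (1 - (0.875)^2) = 2 / 0.234375 = 8.533333.
  gamma(1) = phi_1 gamma(0) = (0.875)(8.533333) = 7.466667.
Therefore gamma(1) = 7.4667 (to 4 decimal places).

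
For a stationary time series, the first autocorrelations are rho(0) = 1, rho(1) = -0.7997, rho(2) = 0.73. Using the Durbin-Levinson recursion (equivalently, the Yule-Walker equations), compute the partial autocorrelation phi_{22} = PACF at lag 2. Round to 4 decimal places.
\phi_{22} = 0.2510

The PACF at lag k is phi_{kk}, the last component of the solution
to the Yule-Walker system G_k phi = r_k where
  (G_k)_{ij} = rho(|i - j|), (r_k)_i = rho(i), i,j = 1..k.
Equivalently, Durbin-Levinson gives phi_{kk} iteratively:
  phi_{11} = rho(1)
  phi_{kk} = [rho(k) - sum_{j=1..k-1} phi_{k-1,j} rho(k-j)]
            / [1 - sum_{j=1..k-1} phi_{k-1,j} rho(j)],
  phi_{k,j} = phi_{k-1,j} - phi_{kk} phi_{k-1,k-j},  j = 1..k-1.
Step k = 1:
  phi_11 = rho(1) = -0.7997.
Step k = 2:
  phi_22 = [rho(2) - phi_11 rho(1)] / [1 - phi_11 rho(1)] = [0.73 - (-0.7997)(-0.7997)] / [1 - (-0.7997)(-0.7997)]
         = 0.09047991 / 0.36047991 = 0.251.
Therefore phi_{22} = 0.2510.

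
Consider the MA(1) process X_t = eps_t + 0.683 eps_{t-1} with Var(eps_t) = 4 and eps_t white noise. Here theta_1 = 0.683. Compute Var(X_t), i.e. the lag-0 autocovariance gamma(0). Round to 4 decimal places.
\gamma(0) = 5.8660

For an MA(q) process X_t = eps_t + sum_i theta_i eps_{t-i} with
Var(eps_t) = sigma^2, the variance is
  gamma(0) = sigma^2 * (1 + sum_i theta_i^2).
  sum_i theta_i^2 = (0.683)^2 = 0.466489.
  gamma(0) = 4 * (1 + 0.466489) = 4 * 1.466489 = 5.865956, which rounds to 5.8660.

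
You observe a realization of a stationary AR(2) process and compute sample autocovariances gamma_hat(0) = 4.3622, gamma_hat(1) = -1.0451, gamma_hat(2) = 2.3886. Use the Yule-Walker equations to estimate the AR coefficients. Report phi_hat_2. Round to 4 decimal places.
\hat\phi_{2} = 0.5200

The Yule-Walker equations for an AR(p) process read, in matrix form,
  Gamma_p phi = r_p,   with   (Gamma_p)_{ij} = gamma(|i - j|),
                       (r_p)_i = gamma(i),   i,j = 1..p.
Substitute the sample gammas (Toeplitz matrix and right-hand side of size 2):
  Gamma_p = [[4.3622, -1.0451], [-1.0451, 4.3622]]
  r_p     = [-1.0451, 2.3886]
Written out:
  4.3622 phi_1 - 1.0451 phi_2 = -1.0451
  -1.0451 phi_1 + 4.3622 phi_2 = 2.3886
Solve by Cramer's rule:
  det = gamma(0)^2 - gamma(1)^2 = (4.3622)^2 - (-1.0451)^2 = 19.02878884 - 1.09223401 = 17.93655483
  phi_hat_1 = [gamma(1) gamma(0) - gamma(1) gamma(2)] / det = [(-1.0451)(4.3622) - (-1.0451)(2.3886)] / 17.93655483 = -2.06260936 / 17.93655483 = -0.115
  phi_hat_2 = [gamma(0) gamma(2) - gamma(1)^2] / det = [(4.3622)(2.3886) - (-1.0451)^2] / 17.93655483 = 9.32731691 / 17.93655483 = 0.52
So phi_hat = [-0.1150, 0.5200].
Therefore phi_hat_2 = 0.5200.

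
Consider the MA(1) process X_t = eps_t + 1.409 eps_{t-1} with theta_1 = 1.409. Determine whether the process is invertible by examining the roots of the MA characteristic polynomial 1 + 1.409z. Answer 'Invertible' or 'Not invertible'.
\text{Not invertible}

The MA(q) characteristic polynomial is P(z) = 1 + 1.409z.
Invertibility requires all roots to lie outside the unit circle, i.e. |z| > 1 for every root.
This is linear in z: 1 + (1.409) z = 0  =>  z = -1/(1.409) = -0.709723,  |z| = 0.709723.
Moduli of all roots: 0.7097.
All moduli strictly greater than 1? No.
Verdict: Not invertible.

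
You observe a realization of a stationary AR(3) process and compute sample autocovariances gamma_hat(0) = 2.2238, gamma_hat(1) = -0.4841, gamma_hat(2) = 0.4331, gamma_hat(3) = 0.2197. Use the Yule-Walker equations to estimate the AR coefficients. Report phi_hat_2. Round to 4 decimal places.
\hat\phi_{2} = 0.1880

The Yule-Walker equations for an AR(p) process read, in matrix form,
  Gamma_p phi = r_p,   with   (Gamma_p)_{ij} = gamma(|i - j|),
                       (r_p)_i = gamma(i),   i,j = 1..p.
Substitute the sample gammas (Toeplitz matrix and right-hand side of size 3):
  Gamma_p = [[2.2238, -0.4841, 0.4331], [-0.4841, 2.2238, -0.4841], [0.4331, -0.4841, 2.2238]]
  r_p     = [-0.4841, 0.4331, 0.2197]
Written out (R1..R3):
  (R1) 2.2238 phi_1 - 0.4841 phi_2 + 0.4331 phi_3 = -0.4841
  (R2) -0.4841 phi_1 + 2.2238 phi_2 - 0.4841 phi_3 = 0.4331
  (R3) 0.4331 phi_1 - 0.4841 phi_2 + 2.2238 phi_3 = 0.2197
Gaussian elimination:
  R2 <- R2 - (-0.4841/2.2238) R1 = R2 - (-0.21769) R1:  2.118416 phi_2 - 0.389818 phi_3 = 0.327716
  R3 <- R3 - (0.4331/2.2238) R1 = R3 - (0.194757) R1:  -0.389818 phi_2 + 2.139451 phi_3 = 0.313982
  R3 <- R3 - (-0.389818/2.118416) R2 = R3 - (-0.184014) R2:  2.067719 phi_3 = 0.374286
Back-substitution:
  phi_hat_3 = 0.374286 / 2.067719 = 0.181014
  phi_hat_2 = (0.327716 - (-0.389818)(0.181014)) / 2.118416 = 0.188008
  phi_hat_1 = (-0.4841 - (-0.4841)(0.188008) - (0.4331)(0.181014)) / 2.2238 = -0.212017
So phi_hat = [-0.2120, 0.1880, 0.1810].
Therefore phi_hat_2 = 0.1880.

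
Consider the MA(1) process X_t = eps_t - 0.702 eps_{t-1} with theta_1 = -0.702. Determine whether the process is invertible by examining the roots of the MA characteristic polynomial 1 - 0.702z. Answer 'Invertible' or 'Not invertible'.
\text{Invertible}

The MA(q) characteristic polynomial is P(z) = 1 - 0.702z.
Invertibility requires all roots to lie outside the unit circle, i.e. |z| > 1 for every root.
This is linear in z: 1 + (-0.702) z = 0  =>  z = -1/(-0.702) = 1.424501,  |z| = 1.424501.
Moduli of all roots: 1.4245.
All moduli strictly greater than 1? Yes.
Verdict: Invertible.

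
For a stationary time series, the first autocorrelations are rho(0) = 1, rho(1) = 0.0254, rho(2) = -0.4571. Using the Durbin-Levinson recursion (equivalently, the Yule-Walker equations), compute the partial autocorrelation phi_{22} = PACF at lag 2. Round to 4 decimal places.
\phi_{22} = -0.4580

The PACF at lag k is phi_{kk}, the last component of the solution
to the Yule-Walker system G_k phi = r_k where
  (G_k)_{ij} = rho(|i - j|), (r_k)_i = rho(i), i,j = 1..k.
Equivalently, Durbin-Levinson gives phi_{kk} iteratively:
  phi_{11} = rho(1)
  phi_{kk} = [rho(k) - sum_{j=1..k-1} phi_{k-1,j} rho(k-j)]
            / [1 - sum_{j=1..k-1} phi_{k-1,j} rho(j)],
  phi_{k,j} = phi_{k-1,j} - phi_{kk} phi_{k-1,k-j},  j = 1..k-1.
Step k = 1:
  phi_11 = rho(1) = 0.0254.
Step k = 2:
  phi_22 = [rho(2) - phi_11 rho(1)] / [1 - phi_11 rho(1)] = [-0.4571 - (0.0254)(0.0254)] / [1 - (0.0254)(0.0254)]
         = -0.45774516 / 0.99935484 = -0.458.
Therefore phi_{22} = -0.4580.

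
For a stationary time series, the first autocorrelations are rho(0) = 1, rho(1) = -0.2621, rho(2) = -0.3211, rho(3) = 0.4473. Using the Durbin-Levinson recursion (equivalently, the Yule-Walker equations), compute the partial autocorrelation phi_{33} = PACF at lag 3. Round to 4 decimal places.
\phi_{33} = 0.2841

The PACF at lag k is phi_{kk}, the last component of the solution
to the Yule-Walker system G_k phi = r_k where
  (G_k)_{ij} = rho(|i - j|), (r_k)_i = rho(i), i,j = 1..k.
Equivalently, Durbin-Levinson gives phi_{kk} iteratively:
  phi_{11} = rho(1)
  phi_{kk} = [rho(k) - sum_{j=1..k-1} phi_{k-1,j} rho(k-j)]
            / [1 - sum_{j=1..k-1} phi_{k-1,j} rho(j)],
  phi_{k,j} = phi_{k-1,j} - phi_{kk} phi_{k-1,k-j},  j = 1..k-1.
Step k = 1:
  phi_11 = rho(1) = -0.2621.
Step k = 2:
  phi_22 = [rho(2) - phi_11 rho(1)] / [1 - phi_11 rho(1)] = [-0.3211 - (-0.2621)(-0.2621)] / [1 - (-0.2621)(-0.2621)]
         = -0.38979641 / 0.93130359 = -0.418549.
  Update: phi_21 = phi_11 - phi_22 phi_11 = -0.2621 - (-0.418549)(-0.2621) = -0.371802.
Step k = 3:
  phi_33 = [rho(3) - phi_21 rho(2) - phi_22 rho(1)] / [1 - phi_21 rho(1) - phi_22 rho(2)]
    numerator   = 0.4473 - (-0.371802)(-0.3211) - (-0.418549)(-0.2621) = 0.2182127
    denominator = 1 - (-0.371802)(-0.2621) - (-0.418549)(-0.3211) = 0.7681546
  phi_33 = 0.2182127 / 0.7681546 = 0.2841.
Therefore phi_{33} = 0.2841.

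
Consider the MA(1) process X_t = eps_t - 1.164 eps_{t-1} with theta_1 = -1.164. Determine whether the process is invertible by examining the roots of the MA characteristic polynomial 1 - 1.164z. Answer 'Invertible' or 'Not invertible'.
\text{Not invertible}

The MA(q) characteristic polynomial is P(z) = 1 - 1.164z.
Invertibility requires all roots to lie outside the unit circle, i.e. |z| > 1 for every root.
This is linear in z: 1 + (-1.164) z = 0  =>  z = -1/(-1.164) = 0.859107,  |z| = 0.859107.
Moduli of all roots: 0.8591.
All moduli strictly greater than 1? No.
Verdict: Not invertible.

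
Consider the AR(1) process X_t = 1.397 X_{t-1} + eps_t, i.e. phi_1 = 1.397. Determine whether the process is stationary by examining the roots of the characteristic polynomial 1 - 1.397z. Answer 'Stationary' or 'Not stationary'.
\text{Not stationary}

The AR(p) characteristic polynomial is P(z) = 1 - 1.397z.
Stationarity requires all roots to lie outside the unit circle, i.e. |z| > 1 for every root.
This is linear in z: 1 + (-1.397) z = 0  =>  z = -1/(-1.397) = 0.71582,  |z| = 0.71582.
Moduli of all roots: 0.7158.
All moduli strictly greater than 1? No.
Verdict: Not stationary.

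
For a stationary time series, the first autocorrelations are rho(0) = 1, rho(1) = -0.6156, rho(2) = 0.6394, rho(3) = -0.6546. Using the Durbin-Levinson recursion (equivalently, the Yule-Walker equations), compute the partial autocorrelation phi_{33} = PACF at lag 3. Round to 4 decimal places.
\phi_{33} = -0.3280

The PACF at lag k is phi_{kk}, the last component of the solution
to the Yule-Walker system G_k phi = r_k where
  (G_k)_{ij} = rho(|i - j|), (r_k)_i = rho(i), i,j = 1..k.
Equivalently, Durbin-Levinson gives phi_{kk} iteratively:
  phi_{11} = rho(1)
  phi_{kk} = [rho(k) - sum_{j=1..k-1} phi_{k-1,j} rho(k-j)]
            / [1 - sum_{j=1..k-1} phi_{k-1,j} rho(j)],
  phi_{k,j} = phi_{k-1,j} - phi_{kk} phi_{k-1,k-j},  j = 1..k-1.
Step k = 1:
  phi_11 = rho(1) = -0.6156.
Step k = 2:
  phi_22 = [rho(2) - phi_11 rho(1)] / [1 - phi_11 rho(1)] = [0.6394 - (-0.6156)(-0.6156)] / [1 - (-0.6156)(-0.6156)]
         = 0.26043664 / 0.62103664 = 0.419358.
  Update: phi_21 = phi_11 - phi_22 phi_11 = -0.6156 - (0.419358)(-0.6156) = -0.357443.
Step k = 3:
  phi_33 = [rho(3) - phi_21 rho(2) - phi_22 rho(1)] / [1 - phi_21 rho(1) - phi_22 rho(2)]
    numerator   = -0.6546 - (-0.357443)(0.6394) - (0.419358)(-0.6156) = -0.16789404
    denominator = 1 - (-0.357443)(-0.6156) - (0.419358)(0.6394) = 0.51182047
  phi_33 = -0.16789404 / 0.51182047 = -0.328.
Therefore phi_{33} = -0.3280.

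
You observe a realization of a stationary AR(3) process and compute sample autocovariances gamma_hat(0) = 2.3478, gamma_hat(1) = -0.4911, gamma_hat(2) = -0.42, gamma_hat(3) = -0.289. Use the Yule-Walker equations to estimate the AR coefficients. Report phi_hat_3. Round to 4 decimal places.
\hat\phi_{3} = -0.2410

The Yule-Walker equations for an AR(p) process read, in matrix form,
  Gamma_p phi = r_p,   with   (Gamma_p)_{ij} = gamma(|i - j|),
                       (r_p)_i = gamma(i),   i,j = 1..p.
Substitute the sample gammas (Toeplitz matrix and right-hand side of size 3):
  Gamma_p = [[2.3478, -0.4911, -0.42], [-0.4911, 2.3478, -0.4911], [-0.42, -0.4911, 2.3478]]
  r_p     = [-0.4911, -0.42, -0.289]
Written out (R1..R3):
  (R1) 2.3478 phi_1 - 0.4911 phi_2 - 0.42 phi_3 = -0.4911
  (R2) -0.4911 phi_1 + 2.3478 phi_2 - 0.4911 phi_3 = -0.42
  (R3) -0.42 phi_1 - 0.4911 phi_2 + 2.3478 phi_3 = -0.289
Gaussian elimination:
  R2 <- R2 - (-0.4911/2.3478) R1 = R2 - (-0.209175) R1:  2.245074 phi_2 - 0.578953 phi_3 = -0.522726
  R3 <- R3 - (-0.42/2.3478) R1 = R3 - (-0.178891) R1:  -0.578953 phi_2 + 2.272666 phi_3 = -0.376853
  R3 <- R3 - (-0.578953/2.245074) R2 = R3 - (-0.257877) R2:  2.123367 phi_3 = -0.511652
Back-substitution:
  phi_hat_3 = -0.511652 / 2.123367 = -0.240963
  phi_hat_2 = (-0.522726 - (-0.578953)(-0.240963)) / 2.245074 = -0.294971
  phi_hat_1 = (-0.4911 - (-0.4911)(-0.294971) - (-0.42)(-0.240963)) / 2.3478 = -0.313981
So phi_hat = [-0.3140, -0.2950, -0.2410].
Therefore phi_hat_3 = -0.2410.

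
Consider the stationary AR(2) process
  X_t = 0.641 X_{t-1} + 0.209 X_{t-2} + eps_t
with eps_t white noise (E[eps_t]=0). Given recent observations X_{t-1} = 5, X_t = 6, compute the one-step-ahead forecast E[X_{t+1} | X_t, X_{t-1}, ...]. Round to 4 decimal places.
E[X_{t+1} \mid \mathcal F_t] = 4.8910

For an AR(p) model X_t = c + sum_i phi_i X_{t-i} + eps_t, the
one-step-ahead conditional mean is
  E[X_{t+1} | X_t, ...] = c + sum_i phi_i X_{t+1-i}.
Substitute known values:
  E[X_{t+1} | ...] = (0.641) * (6) + (0.209) * (5)
                   = 4.8910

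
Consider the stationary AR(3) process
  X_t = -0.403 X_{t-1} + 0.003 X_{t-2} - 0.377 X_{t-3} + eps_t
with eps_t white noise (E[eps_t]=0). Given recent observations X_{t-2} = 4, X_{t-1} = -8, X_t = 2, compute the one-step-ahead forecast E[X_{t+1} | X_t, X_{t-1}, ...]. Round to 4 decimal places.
E[X_{t+1} \mid \mathcal F_t] = -2.3380

For an AR(p) model X_t = c + sum_i phi_i X_{t-i} + eps_t, the
one-step-ahead conditional mean is
  E[X_{t+1} | X_t, ...] = c + sum_i phi_i X_{t+1-i}.
Substitute known values:
  E[X_{t+1} | ...] = (-0.403) * (2) + (0.003) * (-8) + (-0.377) * (4)
                   = -2.3380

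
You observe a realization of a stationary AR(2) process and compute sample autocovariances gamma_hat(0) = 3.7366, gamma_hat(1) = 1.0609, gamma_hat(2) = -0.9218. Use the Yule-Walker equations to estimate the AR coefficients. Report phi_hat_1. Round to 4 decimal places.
\hat\phi_{1} = 0.3850

The Yule-Walker equations for an AR(p) process read, in matrix form,
  Gamma_p phi = r_p,   with   (Gamma_p)_{ij} = gamma(|i - j|),
                       (r_p)_i = gamma(i),   i,j = 1..p.
Substitute the sample gammas (Toeplitz matrix and right-hand side of size 2):
  Gamma_p = [[3.7366, 1.0609], [1.0609, 3.7366]]
  r_p     = [1.0609, -0.9218]
Written out:
  3.7366 phi_1 + 1.0609 phi_2 = 1.0609
  1.0609 phi_1 + 3.7366 phi_2 = -0.9218
Solve by Cramer's rule:
  det = gamma(0)^2 - gamma(1)^2 = (3.7366)^2 - (1.0609)^2 = 13.96217956 - 1.12550881 = 12.83667075
  phi_hat_1 = [gamma(1) gamma(0) - gamma(1) gamma(2)] / det = [(1.0609)(3.7366) - (1.0609)(-0.9218)] / 12.83667075 = 4.94209656 / 12.83667075 = 0.385
  phi_hat_2 = [gamma(0) gamma(2) - gamma(1)^2] / det = [(3.7366)(-0.9218) - (1.0609)^2] / 12.83667075 = -4.56990669 / 12.83667075 = -0.356
So phi_hat = [0.3850, -0.3560].
Therefore phi_hat_1 = 0.3850.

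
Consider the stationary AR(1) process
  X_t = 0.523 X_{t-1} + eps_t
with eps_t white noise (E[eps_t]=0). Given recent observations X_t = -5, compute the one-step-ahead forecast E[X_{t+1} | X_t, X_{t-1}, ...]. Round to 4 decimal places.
E[X_{t+1} \mid \mathcal F_t] = -2.6150

For an AR(p) model X_t = c + sum_i phi_i X_{t-i} + eps_t, the
one-step-ahead conditional mean is
  E[X_{t+1} | X_t, ...] = c + sum_i phi_i X_{t+1-i}.
Substitute known values:
  E[X_{t+1} | ...] = (0.523) * (-5)
                   = -2.6150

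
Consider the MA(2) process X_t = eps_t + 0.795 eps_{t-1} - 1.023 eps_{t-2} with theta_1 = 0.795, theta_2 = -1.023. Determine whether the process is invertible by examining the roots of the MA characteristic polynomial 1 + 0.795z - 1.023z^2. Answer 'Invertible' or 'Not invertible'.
\text{Not invertible}

The MA(q) characteristic polynomial is P(z) = 1 + 0.795z - 1.023z^2.
Invertibility requires all roots to lie outside the unit circle, i.e. |z| > 1 for every root.
Set 1 + (0.795) z + (-1.023) z^2 = 0, i.e. a z^2 + b z + c = 0 with a = -1.023, b = 0.795, c = 1.
Discriminant D = b^2 - 4ac = (0.795)^2 - 4*(-1.023)*1 = 0.632025 - (-4.092) = 4.724025.
D >= 0, so the roots are real: z = (-b +/- sqrt(D)) / (2a) = (-0.795 +/- 2.173482) / (-2.046).
  z_1 = (-0.795 + 2.173482) / (-2.046) = -0.6737,   |z_1| = 0.6737.
  z_2 = (-0.795 - 2.173482) / (-2.046) = 1.4509,   |z_2| = 1.4509.
Moduli of all roots: 0.6737, 1.4509.
All moduli strictly greater than 1? No.
Verdict: Not invertible.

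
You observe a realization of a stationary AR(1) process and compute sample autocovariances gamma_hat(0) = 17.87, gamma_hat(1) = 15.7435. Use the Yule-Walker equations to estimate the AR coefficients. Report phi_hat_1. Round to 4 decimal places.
\hat\phi_{1} = 0.8810

The Yule-Walker equations for an AR(p) process read, in matrix form,
  Gamma_p phi = r_p,   with   (Gamma_p)_{ij} = gamma(|i - j|),
                       (r_p)_i = gamma(i),   i,j = 1..p.
Substitute the sample gammas (Toeplitz matrix and right-hand side of size 1):
  Gamma_p = [[17.87]]
  r_p     = [15.7435]
With p = 1 this is the single equation gamma(0) phi_1 = gamma(1):
  phi_hat_1 = gamma(1) / gamma(0) = 15.7435 / 17.87 = 0.8810.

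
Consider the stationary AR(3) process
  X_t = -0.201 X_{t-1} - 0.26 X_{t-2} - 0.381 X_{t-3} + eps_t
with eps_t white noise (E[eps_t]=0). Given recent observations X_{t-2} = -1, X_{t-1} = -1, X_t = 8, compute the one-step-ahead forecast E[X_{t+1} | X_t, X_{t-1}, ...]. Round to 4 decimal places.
E[X_{t+1} \mid \mathcal F_t] = -0.9670

For an AR(p) model X_t = c + sum_i phi_i X_{t-i} + eps_t, the
one-step-ahead conditional mean is
  E[X_{t+1} | X_t, ...] = c + sum_i phi_i X_{t+1-i}.
Substitute known values:
  E[X_{t+1} | ...] = (-0.201) * (8) + (-0.26) * (-1) + (-0.381) * (-1)
                   = -0.9670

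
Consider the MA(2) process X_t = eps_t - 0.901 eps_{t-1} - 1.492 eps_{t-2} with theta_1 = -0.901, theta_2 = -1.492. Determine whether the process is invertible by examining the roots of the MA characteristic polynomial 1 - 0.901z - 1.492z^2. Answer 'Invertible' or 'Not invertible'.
\text{Not invertible}

The MA(q) characteristic polynomial is P(z) = 1 - 0.901z - 1.492z^2.
Invertibility requires all roots to lie outside the unit circle, i.e. |z| > 1 for every root.
Set 1 + (-0.901) z + (-1.492) z^2 = 0, i.e. a z^2 + b z + c = 0 with a = -1.492, b = -0.901, c = 1.
Discriminant D = b^2 - 4ac = (-0.901)^2 - 4*(-1.492)*1 = 0.811801 - (-5.968) = 6.779801.
D >= 0, so the roots are real: z = (-b +/- sqrt(D)) / (2a) = (0.901 +/- 2.603805) / (-2.984).
  z_1 = (0.901 + 2.603805) / (-2.984) = -1.1745,   |z_1| = 1.1745.
  z_2 = (0.901 - 2.603805) / (-2.984) = 0.5706,   |z_2| = 0.5706.
Moduli of all roots: 1.1745, 0.5706.
All moduli strictly greater than 1? No.
Verdict: Not invertible.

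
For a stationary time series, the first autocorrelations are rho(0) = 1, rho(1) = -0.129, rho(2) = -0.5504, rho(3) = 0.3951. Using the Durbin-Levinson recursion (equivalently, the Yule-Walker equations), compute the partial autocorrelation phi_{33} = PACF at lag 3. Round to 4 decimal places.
\phi_{33} = 0.3181

The PACF at lag k is phi_{kk}, the last component of the solution
to the Yule-Walker system G_k phi = r_k where
  (G_k)_{ij} = rho(|i - j|), (r_k)_i = rho(i), i,j = 1..k.
Equivalently, Durbin-Levinson gives phi_{kk} iteratively:
  phi_{11} = rho(1)
  phi_{kk} = [rho(k) - sum_{j=1..k-1} phi_{k-1,j} rho(k-j)]
            / [1 - sum_{j=1..k-1} phi_{k-1,j} rho(j)],
  phi_{k,j} = phi_{k-1,j} - phi_{kk} phi_{k-1,k-j},  j = 1..k-1.
Step k = 1:
  phi_11 = rho(1) = -0.129.
Step k = 2:
  phi_22 = [rho(2) - phi_11 rho(1)] / [1 - phi_11 rho(1)] = [-0.5504 - (-0.129)(-0.129)] / [1 - (-0.129)(-0.129)]
         = -0.567041 / 0.983359 = -0.576637.
  Update: phi_21 = phi_11 - phi_22 phi_11 = -0.129 - (-0.576637)(-0.129) = -0.203386.
Step k = 3:
  phi_33 = [rho(3) - phi_21 rho(2) - phi_22 rho(1)] / [1 - phi_21 rho(1) - phi_22 rho(2)]
    numerator   = 0.3951 - (-0.203386)(-0.5504) - (-0.576637)(-0.129) = 0.20877011
    denominator = 1 - (-0.203386)(-0.129) - (-0.576637)(-0.5504) = 0.65638228
  phi_33 = 0.20877011 / 0.65638228 = 0.3181.
Therefore phi_{33} = 0.3181.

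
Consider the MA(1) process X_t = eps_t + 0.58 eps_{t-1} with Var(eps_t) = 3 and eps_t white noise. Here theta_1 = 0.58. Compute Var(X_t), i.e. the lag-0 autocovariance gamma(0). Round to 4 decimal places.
\gamma(0) = 4.0092

For an MA(q) process X_t = eps_t + sum_i theta_i eps_{t-i} with
Var(eps_t) = sigma^2, the variance is
  gamma(0) = sigma^2 * (1 + sum_i theta_i^2).
  sum_i theta_i^2 = (0.58)^2 = 0.3364.
  gamma(0) = 3 * (1 + 0.3364) = 3 * 1.3364 = 4.0092.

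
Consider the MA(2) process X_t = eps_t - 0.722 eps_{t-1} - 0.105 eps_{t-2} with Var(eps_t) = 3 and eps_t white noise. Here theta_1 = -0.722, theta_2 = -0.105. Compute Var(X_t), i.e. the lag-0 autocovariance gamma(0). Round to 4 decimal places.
\gamma(0) = 4.5969

For an MA(q) process X_t = eps_t + sum_i theta_i eps_{t-i} with
Var(eps_t) = sigma^2, the variance is
  gamma(0) = sigma^2 * (1 + sum_i theta_i^2).
  sum_i theta_i^2 = (-0.722)^2 + (-0.105)^2 = 0.521284 + 0.011025 = 0.532309.
  gamma(0) = 3 * (1 + 0.532309) = 3 * 1.532309 = 4.596927, which rounds to 4.5969.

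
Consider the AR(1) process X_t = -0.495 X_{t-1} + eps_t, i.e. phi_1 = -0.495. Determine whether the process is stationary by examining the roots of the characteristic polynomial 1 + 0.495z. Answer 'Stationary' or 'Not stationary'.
\text{Stationary}

The AR(p) characteristic polynomial is P(z) = 1 + 0.495z.
Stationarity requires all roots to lie outside the unit circle, i.e. |z| > 1 for every root.
This is linear in z: 1 + (0.495) z = 0  =>  z = -1/(0.495) = -2.020202,  |z| = 2.020202.
Moduli of all roots: 2.0202.
All moduli strictly greater than 1? Yes.
Verdict: Stationary.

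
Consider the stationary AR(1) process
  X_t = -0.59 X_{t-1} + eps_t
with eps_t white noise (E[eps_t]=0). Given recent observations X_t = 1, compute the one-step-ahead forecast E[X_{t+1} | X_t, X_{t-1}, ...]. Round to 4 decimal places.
E[X_{t+1} \mid \mathcal F_t] = -0.5900

For an AR(p) model X_t = c + sum_i phi_i X_{t-i} + eps_t, the
one-step-ahead conditional mean is
  E[X_{t+1} | X_t, ...] = c + sum_i phi_i X_{t+1-i}.
Substitute known values:
  E[X_{t+1} | ...] = (-0.59) * (1)
                   = -0.5900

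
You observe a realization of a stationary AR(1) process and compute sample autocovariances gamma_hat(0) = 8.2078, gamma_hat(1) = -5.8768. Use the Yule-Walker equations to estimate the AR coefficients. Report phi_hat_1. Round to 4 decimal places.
\hat\phi_{1} = -0.7160

The Yule-Walker equations for an AR(p) process read, in matrix form,
  Gamma_p phi = r_p,   with   (Gamma_p)_{ij} = gamma(|i - j|),
                       (r_p)_i = gamma(i),   i,j = 1..p.
Substitute the sample gammas (Toeplitz matrix and right-hand side of size 1):
  Gamma_p = [[8.2078]]
  r_p     = [-5.8768]
With p = 1 this is the single equation gamma(0) phi_1 = gamma(1):
  phi_hat_1 = gamma(1) / gamma(0) = -5.8768 / 8.2078 = -0.7160.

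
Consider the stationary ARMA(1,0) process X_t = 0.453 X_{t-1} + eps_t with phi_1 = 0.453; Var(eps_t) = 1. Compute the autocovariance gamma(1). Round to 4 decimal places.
\gamma(1) = 0.5700

Multiply the model equation by X_{t-k} and take expectations. With theta_0 = psi_0 = 1 and psi_j the MA(infinity) weights, this gives
  gamma(k) - sum_i phi_i gamma(k-i) = c_k,
  c_k = sigma^2 * sum_{j=k..q} theta_j psi_{j-k}   (c_k = 0 for k > q),
using gamma(-m) = gamma(m).
Pure AR (q = 0): c_0 = sigma^2 = 1, c_k = 0 for k >= 1.
Equations for k = 0 and k = 1 (AR order 1):
  gamma(0) = phi_1 gamma(1) + c_0
  gamma(1) = phi_1 gamma(0) + c_1
Substituting the second into the first: gamma(0) (1 - phi_1^2) = c_0 + phi_1 c_1, so
  gamma(0) = c_0 / (1 - phi_1^2) = 1 / (1 - (0.453)^2) = 1 / 0.794791 = 1.258192.
  gamma(1) = phi_1 gamma(0) = (0.453)(1.258192) = 0.569961.
Therefore gamma(1) = 0.5700 (to 4 decimal places).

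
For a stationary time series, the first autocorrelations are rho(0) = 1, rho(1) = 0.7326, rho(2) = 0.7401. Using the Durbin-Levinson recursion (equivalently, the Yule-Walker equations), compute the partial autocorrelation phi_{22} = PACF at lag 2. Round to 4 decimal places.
\phi_{22} = 0.4390

The PACF at lag k is phi_{kk}, the last component of the solution
to the Yule-Walker system G_k phi = r_k where
  (G_k)_{ij} = rho(|i - j|), (r_k)_i = rho(i), i,j = 1..k.
Equivalently, Durbin-Levinson gives phi_{kk} iteratively:
  phi_{11} = rho(1)
  phi_{kk} = [rho(k) - sum_{j=1..k-1} phi_{k-1,j} rho(k-j)]
            / [1 - sum_{j=1..k-1} phi_{k-1,j} rho(j)],
  phi_{k,j} = phi_{k-1,j} - phi_{kk} phi_{k-1,k-j},  j = 1..k-1.
Step k = 1:
  phi_11 = rho(1) = 0.7326.
Step k = 2:
  phi_22 = [rho(2) - phi_11 rho(1)] / [1 - phi_11 rho(1)] = [0.7401 - (0.7326)(0.7326)] / [1 - (0.7326)(0.7326)]
         = 0.20339724 / 0.46329724 = 0.439.
Therefore phi_{22} = 0.4390.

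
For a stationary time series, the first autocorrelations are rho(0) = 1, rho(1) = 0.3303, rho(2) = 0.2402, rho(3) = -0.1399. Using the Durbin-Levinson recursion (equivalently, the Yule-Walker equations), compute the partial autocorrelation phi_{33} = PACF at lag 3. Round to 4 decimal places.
\phi_{33} = -0.2939

The PACF at lag k is phi_{kk}, the last component of the solution
to the Yule-Walker system G_k phi = r_k where
  (G_k)_{ij} = rho(|i - j|), (r_k)_i = rho(i), i,j = 1..k.
Equivalently, Durbin-Levinson gives phi_{kk} iteratively:
  phi_{11} = rho(1)
  phi_{kk} = [rho(k) - sum_{j=1..k-1} phi_{k-1,j} rho(k-j)]
            / [1 - sum_{j=1..k-1} phi_{k-1,j} rho(j)],
  phi_{k,j} = phi_{k-1,j} - phi_{kk} phi_{k-1,k-j},  j = 1..k-1.
Step k = 1:
  phi_11 = rho(1) = 0.3303.
Step k = 2:
  phi_22 = [rho(2) - phi_11 rho(1)] / [1 - phi_11 rho(1)] = [0.2402 - (0.3303)(0.3303)] / [1 - (0.3303)(0.3303)]
         = 0.13110191 / 0.89090191 = 0.147156.
  Update: phi_21 = phi_11 - phi_22 phi_11 = 0.3303 - (0.147156)(0.3303) = 0.281694.
Step k = 3:
  phi_33 = [rho(3) - phi_21 rho(2) - phi_22 rho(1)] / [1 - phi_21 rho(1) - phi_22 rho(2)]
    numerator   = -0.1399 - (0.281694)(0.2402) - (0.147156)(0.3303) = -0.25616871
    denominator = 1 - (0.281694)(0.3303) - (0.147156)(0.2402) = 0.87160943
  phi_33 = -0.25616871 / 0.87160943 = -0.2939.
Therefore phi_{33} = -0.2939.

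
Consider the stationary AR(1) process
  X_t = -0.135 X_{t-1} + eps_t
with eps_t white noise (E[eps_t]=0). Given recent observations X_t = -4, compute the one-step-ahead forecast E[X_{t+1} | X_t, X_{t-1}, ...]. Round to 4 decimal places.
E[X_{t+1} \mid \mathcal F_t] = 0.5400

For an AR(p) model X_t = c + sum_i phi_i X_{t-i} + eps_t, the
one-step-ahead conditional mean is
  E[X_{t+1} | X_t, ...] = c + sum_i phi_i X_{t+1-i}.
Substitute known values:
  E[X_{t+1} | ...] = (-0.135) * (-4)
                   = 0.5400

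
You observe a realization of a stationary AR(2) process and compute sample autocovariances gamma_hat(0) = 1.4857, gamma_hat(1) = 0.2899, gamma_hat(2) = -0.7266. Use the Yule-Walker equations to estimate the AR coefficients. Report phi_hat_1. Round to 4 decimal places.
\hat\phi_{1} = 0.3021

The Yule-Walker equations for an AR(p) process read, in matrix form,
  Gamma_p phi = r_p,   with   (Gamma_p)_{ij} = gamma(|i - j|),
                       (r_p)_i = gamma(i),   i,j = 1..p.
Substitute the sample gammas (Toeplitz matrix and right-hand side of size 2):
  Gamma_p = [[1.4857, 0.2899], [0.2899, 1.4857]]
  r_p     = [0.2899, -0.7266]
Written out:
  1.4857 phi_1 + 0.2899 phi_2 = 0.2899
  0.2899 phi_1 + 1.4857 phi_2 = -0.7266
Solve by Cramer's rule:
  det = gamma(0)^2 - gamma(1)^2 = (1.4857)^2 - (0.2899)^2 = 2.20730449 - 0.08404201 = 2.12326248
  phi_hat_1 = [gamma(1) gamma(0) - gamma(1) gamma(2)] / det = [(0.2899)(1.4857) - (0.2899)(-0.7266)] / 2.12326248 = 0.64134577 / 2.12326248 = 0.3021
  phi_hat_2 = [gamma(0) gamma(2) - gamma(1)^2] / det = [(1.4857)(-0.7266) - (0.2899)^2] / 2.12326248 = -1.16355163 / 2.12326248 = -0.548
So phi_hat = [0.3021, -0.5480].
Therefore phi_hat_1 = 0.3021.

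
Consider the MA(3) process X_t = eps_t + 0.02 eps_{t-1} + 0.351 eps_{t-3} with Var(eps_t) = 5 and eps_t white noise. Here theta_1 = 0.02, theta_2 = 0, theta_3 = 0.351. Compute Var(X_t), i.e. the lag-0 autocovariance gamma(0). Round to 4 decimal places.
\gamma(0) = 5.6180

For an MA(q) process X_t = eps_t + sum_i theta_i eps_{t-i} with
Var(eps_t) = sigma^2, the variance is
  gamma(0) = sigma^2 * (1 + sum_i theta_i^2).
  sum_i theta_i^2 = (0.02)^2 + (0)^2 + (0.351)^2 = 0.0004 + 0 + 0.123201 = 0.123601.
  gamma(0) = 5 * (1 + 0.123601) = 5 * 1.123601 = 5.618005, which rounds to 5.6180.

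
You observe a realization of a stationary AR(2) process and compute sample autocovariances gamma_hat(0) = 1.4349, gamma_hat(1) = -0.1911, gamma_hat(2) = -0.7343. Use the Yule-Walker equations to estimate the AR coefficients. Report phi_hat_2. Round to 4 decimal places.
\hat\phi_{2} = -0.5390

The Yule-Walker equations for an AR(p) process read, in matrix form,
  Gamma_p phi = r_p,   with   (Gamma_p)_{ij} = gamma(|i - j|),
                       (r_p)_i = gamma(i),   i,j = 1..p.
Substitute the sample gammas (Toeplitz matrix and right-hand side of size 2):
  Gamma_p = [[1.4349, -0.1911], [-0.1911, 1.4349]]
  r_p     = [-0.1911, -0.7343]
Written out:
  1.4349 phi_1 - 0.1911 phi_2 = -0.1911
  -0.1911 phi_1 + 1.4349 phi_2 = -0.7343
Solve by Cramer's rule:
  det = gamma(0)^2 - gamma(1)^2 = (1.4349)^2 - (-0.1911)^2 = 2.05893801 - 0.03651921 = 2.0224188
  phi_hat_1 = [gamma(1) gamma(0) - gamma(1) gamma(2)] / det = [(-0.1911)(1.4349) - (-0.1911)(-0.7343)] / 2.0224188 = -0.41453412 / 2.0224188 = -0.205
  phi_hat_2 = [gamma(0) gamma(2) - gamma(1)^2] / det = [(1.4349)(-0.7343) - (-0.1911)^2] / 2.0224188 = -1.09016628 / 2.0224188 = -0.539
So phi_hat = [-0.2050, -0.5390].
Therefore phi_hat_2 = -0.5390.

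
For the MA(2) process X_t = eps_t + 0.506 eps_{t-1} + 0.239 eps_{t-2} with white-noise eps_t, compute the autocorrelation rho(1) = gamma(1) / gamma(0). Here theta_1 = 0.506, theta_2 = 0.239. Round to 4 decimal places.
\rho(1) = 0.4774

For an MA(q) process with theta_0 = 1, the autocovariance is
  gamma(k) = sigma^2 * sum_{i=0..q-k} theta_i * theta_{i+k},
and rho(k) = gamma(k) / gamma(0). Sigma^2 cancels.
  numerator   = (1)*(0.506) + (0.506)*(0.239) = 0.626934.
  denominator = (1)^2 + (0.506)^2 + (0.239)^2 = 1.313157.
  rho(1) = 0.626934 / 1.313157 = 0.4774.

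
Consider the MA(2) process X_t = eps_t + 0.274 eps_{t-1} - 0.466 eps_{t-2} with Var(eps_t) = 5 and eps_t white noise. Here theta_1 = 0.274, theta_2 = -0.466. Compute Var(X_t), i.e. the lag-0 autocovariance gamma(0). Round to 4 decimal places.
\gamma(0) = 6.4612

For an MA(q) process X_t = eps_t + sum_i theta_i eps_{t-i} with
Var(eps_t) = sigma^2, the variance is
  gamma(0) = sigma^2 * (1 + sum_i theta_i^2).
  sum_i theta_i^2 = (0.274)^2 + (-0.466)^2 = 0.075076 + 0.217156 = 0.292232.
  gamma(0) = 5 * (1 + 0.292232) = 5 * 1.292232 = 6.46116, which rounds to 6.4612.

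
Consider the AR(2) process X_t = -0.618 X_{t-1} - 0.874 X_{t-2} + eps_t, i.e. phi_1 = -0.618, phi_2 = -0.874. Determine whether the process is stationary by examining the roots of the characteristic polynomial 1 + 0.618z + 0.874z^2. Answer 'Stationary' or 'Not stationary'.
\text{Stationary}

The AR(p) characteristic polynomial is P(z) = 1 + 0.618z + 0.874z^2.
Stationarity requires all roots to lie outside the unit circle, i.e. |z| > 1 for every root.
Set 1 + (0.618) z + (0.874) z^2 = 0, i.e. a z^2 + b z + c = 0 with a = 0.874, b = 0.618, c = 1.
Discriminant D = b^2 - 4ac = (0.618)^2 - 4*(0.874)*1 = 0.381924 - (3.496) = -3.114076.
D < 0, so the roots are the complex-conjugate pair z = (-b +/- i sqrt(-D)) / (2a) = -0.3535 +/- 1.0095i.
For a conjugate pair |z|^2 = z * conj(z) = (product of roots) = c/a = 1/(0.874) = 1.144165, so |z| = sqrt(1.144165) = 1.0697 for both roots.
Moduli of all roots: 1.0697, 1.0697.
All moduli strictly greater than 1? Yes.
Verdict: Stationary.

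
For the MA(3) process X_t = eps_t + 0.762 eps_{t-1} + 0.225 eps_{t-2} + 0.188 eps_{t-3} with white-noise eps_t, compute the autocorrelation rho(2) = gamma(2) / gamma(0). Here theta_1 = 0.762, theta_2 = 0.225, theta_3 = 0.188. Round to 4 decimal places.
\rho(2) = 0.2210

For an MA(q) process with theta_0 = 1, the autocovariance is
  gamma(k) = sigma^2 * sum_{i=0..q-k} theta_i * theta_{i+k},
and rho(k) = gamma(k) / gamma(0). Sigma^2 cancels.
  numerator   = (1)*(0.225) + (0.762)*(0.188) = 0.368256.
  denominator = (1)^2 + (0.762)^2 + (0.225)^2 + (0.188)^2 = 1.666613.
  rho(2) = 0.368256 / 1.666613 = 0.2210.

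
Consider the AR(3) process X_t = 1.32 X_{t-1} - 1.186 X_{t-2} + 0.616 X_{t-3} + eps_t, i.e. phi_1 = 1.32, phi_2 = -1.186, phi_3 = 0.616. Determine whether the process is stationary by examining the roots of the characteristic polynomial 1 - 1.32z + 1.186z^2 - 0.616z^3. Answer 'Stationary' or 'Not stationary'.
\text{Stationary}

The AR(p) characteristic polynomial is P(z) = 1 - 1.32z + 1.186z^2 - 0.616z^3.
Stationarity requires all roots to lie outside the unit circle, i.e. |z| > 1 for every root.
Degree 3: look for a simple real root z0 first, then factor out (1 - z/z0) and solve the remaining quadratic.
Testing z0 = 1.25: P(1.25) = 1 + (-1.32)(1.25) + (1.186)(1.25)^2 + (-0.616)(1.25)^3
  = 1 + (-1.65) + (1.853125) + (-1.203125) = 0.  So z_0 = 1.25 is a root, |z_0| = 1.25.
Divide out the factor (1 - 0.8 z) = (1 - z/z0) (since 1/z0 = 0.8):
  P(z) = (1 - 0.8 z)(1 + (-0.52) z + (0.77) z^2)
  [check: z-coef -0.52 - (0.8) = -1.32; z^2-coef 0.77 - (0.8)(-0.52) = 1.186; z^3-coef -(0.8)(0.77) = -0.616.]
Remaining roots from the quadratic factor 1 + (-0.52) z + (0.77) z^2:
  Set 1 + (-0.52) z + (0.77) z^2 = 0, i.e. a z^2 + b z + c = 0 with a = 0.77, b = -0.52, c = 1.
  Discriminant D = b^2 - 4ac = (-0.52)^2 - 4*(0.77)*1 = 0.2704 - (3.08) = -2.8096.
  D < 0, so the roots are the complex-conjugate pair z = (-b +/- i sqrt(-D)) / (2a) = 0.3377 +/- 1.0884i.
  For a conjugate pair |z|^2 = z * conj(z) = (product of roots) = c/a = 1/(0.77) = 1.298701, so |z| = sqrt(1.298701) = 1.1396 for both roots.
Moduli of all roots: 1.2500, 1.1396, 1.1396.
All moduli strictly greater than 1? Yes.
Verdict: Stationary.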